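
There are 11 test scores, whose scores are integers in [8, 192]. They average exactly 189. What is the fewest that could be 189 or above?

3

The total is 11 × 189 = 2079.
Each value short of 189 is at most 188, costing at least 192 − 188 = 4 against the maximum total of 2112.
We can afford to lose at most 2112 − 2079 = 33, so at most ⌊33/4⌋ = 8 fall short, and at least 3 are ≥ 189.
Exactly 3 works: 3 values at 192 and 8 at 188 total 2080; lower one of the high values by 1 (still ≥ 189) to hit 2079.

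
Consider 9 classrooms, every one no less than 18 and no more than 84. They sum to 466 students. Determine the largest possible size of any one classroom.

Maximizing one value means minimizing the remaining 8.
The other 8 contribute at least 8 × 18 = 144, leaving at most 466 − 144 = 322.
But each classroom is capped at 84, so the maximum is 84.
Achievable: one at 84 and the other 8 totalling 382, which fits since 8 × 18 ≤ 382 ≤ 8 × 84.

84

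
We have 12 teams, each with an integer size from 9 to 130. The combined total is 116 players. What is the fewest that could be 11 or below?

If only k of them are at most 11, the other 12 − k are at least 12, so the total is at least (12 − k)·12 + k·9.
This is ≤ 116, so (12 − k)·12 + 9k ≤ 116, which gives k ≥ 10.
Exactly 10 works: 10 values at 9 and 2 at 12 total 114; raise one of the low values by 2 (still ≤ 11) to hit 116.

10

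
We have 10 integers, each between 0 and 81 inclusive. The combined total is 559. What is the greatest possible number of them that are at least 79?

If k of the values are ≥ 79, the total is ≥ 79k + 0(10 − k).
Setting 79k + 0(10 − k) ≤ 559 gives 79k ≤ 559, so k ≤ 7.
k = 7 is achieved by 7 values at 79 and 3 at 0, total 553; add 6 to one value (staying below 79) to reach 559.

7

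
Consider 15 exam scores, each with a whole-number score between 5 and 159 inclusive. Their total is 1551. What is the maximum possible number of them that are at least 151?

10

With k values at 151 or above and the rest at least 5, the sum is at least 75 + 146k.
Since the sum is 1551, we need 146k ≤ 1476, i.e. k ≤ 10.
k = 10 is achieved by 10 values at 151 and 5 at 5, total 1535; add 16 to one value (staying below 151) to reach 1551.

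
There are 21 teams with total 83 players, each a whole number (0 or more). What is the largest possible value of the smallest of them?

The 21 values sum to 83, so their minimum is at most ⌊83/21⌋ = 3.
Taking 1 copy of 3 and 20 copies of 4 gives exactly 83, so 3 is attained.

3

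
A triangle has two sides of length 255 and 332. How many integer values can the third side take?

509

The triangle inequality gives |255 − 332| < c < 255 + 332, i.e. 77 < c < 587.
So c can be any integer from 78 to 586: 509 values.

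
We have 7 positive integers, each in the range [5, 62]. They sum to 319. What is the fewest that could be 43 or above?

Suppose at most 7 − j of them reach 43; then j values are ≤ 42 and the rest ≤ 62.
The total is then ≤ 42·j + 62·(7 − j) = 434 − 20j. For this to be ≥ 319 we need j ≤ 5, so at least 7 − 5 = 2 must reach 43.
Exactly 2 works: 2 values at 62 and 5 at 42 total 334; lower one of the high values by 15 (still ≥ 43) to hit 319.

2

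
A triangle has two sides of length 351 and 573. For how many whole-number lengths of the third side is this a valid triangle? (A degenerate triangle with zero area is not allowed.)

The triangle inequality gives |351 − 573| < c < 351 + 573, i.e. 222 < c < 924.
So c can be any integer from 223 to 923: 701 values.

701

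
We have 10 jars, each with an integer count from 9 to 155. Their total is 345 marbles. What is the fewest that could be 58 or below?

5

Each value above 58 is at least 59, contributing at least 59 − 9 = 50 above the floor 9.
The sum exceeds the floor total 90 by 255, so at most ⌊255/50⌋ = 5 exceed 58, and at least 5 are ≤ 58.
Exactly 5 works: 5 values at 9 and 5 at 59 total 340; raise one of the low values by 5 (still ≤ 58) to hit 345.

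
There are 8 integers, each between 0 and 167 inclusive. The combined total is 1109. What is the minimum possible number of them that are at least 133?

Each value short of 133 is at most 132, costing at least 167 − 132 = 35 against the maximum total of 1336.
We can afford to lose at most 1336 − 1109 = 227, so at most ⌊227/35⌋ = 6 fall short, and at least 2 are ≥ 133.
Exactly 2 works: 2 values at 167 and 6 at 132 total 1126; lower one of the high values by 17 (still ≥ 133) to hit 1109.

2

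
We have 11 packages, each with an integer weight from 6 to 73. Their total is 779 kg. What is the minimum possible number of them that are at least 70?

If only k of them are at least 70, the other 11 − k are at most 69, so the total is at most k·73 + (11 − k)·69.
This must reach 779, so k·73 + (11 − k)·69 ≥ 779, giving k ≥ 5.
Exactly 5 works: 5 values at 73 and 6 at 69 total 779.

5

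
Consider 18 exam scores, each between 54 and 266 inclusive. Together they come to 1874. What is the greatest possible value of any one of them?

266

To make one score as large as possible, make the other 17 as small as possible.
The other 17 contribute at least 17 × 54 = 918, leaving at most 1874 − 918 = 956.
But each score is capped at 266, so the maximum is 266.
Achievable: one at 266 and the other 17 totalling 1608, which fits since 17 × 54 ≤ 1608 ≤ 17 × 266.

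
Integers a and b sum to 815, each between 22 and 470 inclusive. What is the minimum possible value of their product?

ab = a(815 − a) is concave in a, so over [345, 470] it is minimized at an endpoint.
The extreme feasible split is a = 345, b = 470, giving ab = 162150.

162150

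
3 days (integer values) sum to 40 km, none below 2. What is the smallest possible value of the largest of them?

Some value must be at least ⌈40/3⌉ = 14, since 3 × 13 = 39 < 40.
Achievable: 1 of them at 14 and 2 at 13 total 40.

14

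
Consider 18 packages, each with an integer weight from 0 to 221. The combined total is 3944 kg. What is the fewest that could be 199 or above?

17

Each value short of 199 is at most 198, costing at least 221 − 198 = 23 against the maximum total of 3978.
We can afford to lose at most 3978 − 3944 = 34, so at most ⌊34/23⌋ = 1 fall short, and at least 17 are ≥ 199.
Exactly 17 works: 17 values at 221 and 1 at 198 total 3955; lower one of the high values by 11 (still ≥ 199) to hit 3944.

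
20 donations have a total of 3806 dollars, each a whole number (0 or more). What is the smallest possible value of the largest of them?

191

If every one of the 20 were at most 190, the total would be at most 20 × 190 = 3800 < 3806.
Equality holds with 6 values of 191 and 14 values of 190.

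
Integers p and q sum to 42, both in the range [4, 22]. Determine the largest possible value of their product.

For a fixed sum, the product pq is largest when p and q are as close as possible.
Taking p = 21 and q = 21 (both in [4, 22]) gives pq = 441.

441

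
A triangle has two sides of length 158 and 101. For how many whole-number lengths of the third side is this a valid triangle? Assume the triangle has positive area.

The triangle inequality gives |158 − 101| < c < 158 + 101, i.e. 57 < c < 259.
So c can be any integer from 58 to 258: 201 values.

201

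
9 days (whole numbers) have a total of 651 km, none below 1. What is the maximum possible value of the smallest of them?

If every one of the 9 were at least 73, the total would be at least 9 × 73 = 657 > 651.
Taking 6 copies of 72 and 3 copies of 73 gives exactly 651, so 72 is attained.

72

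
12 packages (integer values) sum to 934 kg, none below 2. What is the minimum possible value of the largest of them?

The average is 934/12 > 77, so not all 12 can be 77 or less; the largest is ≥ 78.
Achievable: 10 of them at 78 and 2 at 77 total 934.

78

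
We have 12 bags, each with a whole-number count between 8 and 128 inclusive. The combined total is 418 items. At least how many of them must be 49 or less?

5

If only k of them are at most 49, the other 12 − k are at least 50, so the total is at least (12 − k)·50 + k·8.
This is ≤ 418, so (12 − k)·50 + 8k ≤ 418, which gives k ≥ 5.
Exactly 5 works: 5 values at 8 and 7 at 50 total 390; raise one of the low values by 28 (still ≤ 49) to hit 418.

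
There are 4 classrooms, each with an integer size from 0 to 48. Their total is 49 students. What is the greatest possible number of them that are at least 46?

1

If k of the values are ≥ 46, the total is ≥ 46k + 0(4 − k).
Setting 46k + 0(4 − k) ≤ 49 gives 46k ≤ 49, so k ≤ 1.
k = 1 is achieved by 1 value at 46 and 3 at 0, total 46; add 3 to one value (staying below 46) to reach 49.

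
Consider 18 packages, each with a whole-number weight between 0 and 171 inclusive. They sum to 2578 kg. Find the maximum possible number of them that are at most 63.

Each value at 63 or below falls at least 171 − 63 = 108 short of the ceiling 171.
The ceiling total is 18 × 171 = 3078, and we need 2578, so at most ⌊(3078 − 2578)/108⌋ = 4 can be that low.
k = 4 is achieved by 4 values at 63 and 14 at 171, total 2646; lower one of the 171's by 68 (still > 63) to reach 2578.

4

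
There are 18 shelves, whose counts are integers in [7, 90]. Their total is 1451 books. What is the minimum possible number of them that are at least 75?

Suppose at most 18 − j of them reach 75; then j values are ≤ 74 and the rest ≤ 90.
The total is then ≤ 74·j + 90·(18 − j) = 1620 − 16j. For this to be ≥ 1451 we need j ≤ 10, so at least 18 − 10 = 8 must reach 75.
Exactly 8 works: 8 values at 90 and 10 at 74 total 1460; lower one of the high values by 9 (still ≥ 75) to hit 1451.

8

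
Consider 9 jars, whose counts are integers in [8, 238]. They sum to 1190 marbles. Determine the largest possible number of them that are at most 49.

5

Each value at 49 or below falls at least 238 − 49 = 189 short of the ceiling 238.
The ceiling total is 9 × 238 = 2142, and we need 1190, so at most ⌊(2142 − 1190)/189⌋ = 5 can be that low.
k = 5 is achieved by 5 values at 49 and 4 at 238, total 1197; lower one of the 238's by 7 (still > 49) to reach 1190.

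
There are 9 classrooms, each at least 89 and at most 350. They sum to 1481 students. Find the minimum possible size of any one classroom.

Minimizing one value means maximizing the remaining 8.
The other 8 can take up 8 × 350 = 2800 ≥ 1481 − 89, so one classroom can sit at its floor of 89.
Achievable: one at 89 and the other 8 totalling 1392, which fits since 8 × 89 ≤ 1392 ≤ 8 × 350.

89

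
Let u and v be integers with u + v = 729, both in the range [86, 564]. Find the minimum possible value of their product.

93060

Since u + v is fixed, pushing one of them to its bound minimizes the product.
At the endpoint u = 165, v = 729 − 165 = 564, so uv = 165 × 564 = 93060.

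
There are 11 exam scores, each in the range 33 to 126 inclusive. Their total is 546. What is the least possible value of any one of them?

Minimizing one value means maximizing the remaining 10.
The other 10 can take up 10 × 126 = 1260 ≥ 546 − 33, so one score can sit at its floor of 33.
Achievable: one at 33 and the other 10 totalling 513, which fits since 10 × 33 ≤ 513 ≤ 10 × 126.

33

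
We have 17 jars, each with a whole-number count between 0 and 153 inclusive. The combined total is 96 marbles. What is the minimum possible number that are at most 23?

13

If only k of them are at most 23, the other 17 − k are at least 24, so the total is at least (17 − k)·24 + k·0.
This is ≤ 96, so (17 − k)·24 + 0k ≤ 96, which gives k ≥ 13.
Exactly 13 works: 13 values at 0 and 4 at 24 total 96.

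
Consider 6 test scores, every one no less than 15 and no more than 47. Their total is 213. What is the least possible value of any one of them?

15

Minimizing one value means maximizing the remaining 5.
The other 5 can take up 5 × 47 = 235 ≥ 213 − 15, so one score can sit at its floor of 15.
Achievable: one at 15 and the other 5 totalling 198, which fits since 5 × 15 ≤ 198 ≤ 5 × 47.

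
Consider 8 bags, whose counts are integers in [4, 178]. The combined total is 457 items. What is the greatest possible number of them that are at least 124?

3

With k values at 124 or above and the rest at least 4, the sum is at least 32 + 120k.
Since the sum is 457, we need 120k ≤ 425, i.e. k ≤ 3.
k = 3 is achieved by 3 values at 124 and 5 at 4, total 392; add 65 to one value (staying below 124) to reach 457.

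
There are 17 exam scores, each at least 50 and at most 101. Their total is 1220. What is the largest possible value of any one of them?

To make one score as large as possible, make the other 16 as small as possible.
The other 16 contribute at least 16 × 50 = 800, leaving at most 1220 − 800 = 420.
But each score is capped at 101, so the maximum is 101.
Achievable: one at 101 and the other 16 totalling 1119, which fits since 16 × 50 ≤ 1119 ≤ 16 × 101.

101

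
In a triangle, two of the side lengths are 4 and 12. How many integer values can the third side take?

7

The triangle inequality gives |4 − 12| < c < 4 + 12, i.e. 8 < c < 16.
So c can be any integer from 9 to 15: 7 values.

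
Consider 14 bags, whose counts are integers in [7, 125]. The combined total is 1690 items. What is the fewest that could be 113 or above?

10

If only k of them are at least 113, the other 14 − k are at most 112, so the total is at most k·125 + (14 − k)·112.
This must reach 1690, so k·125 + (14 − k)·112 ≥ 1690, giving k ≥ 10.
Exactly 10 works: 10 values at 125 and 4 at 112 total 1698; lower one of the high values by 8 (still ≥ 113) to hit 1690.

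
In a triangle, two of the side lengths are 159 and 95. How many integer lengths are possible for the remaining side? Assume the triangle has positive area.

The triangle inequality gives |159 − 95| < c < 159 + 95, i.e. 64 < c < 254.
So c can be any integer from 65 to 253: 189 values.

189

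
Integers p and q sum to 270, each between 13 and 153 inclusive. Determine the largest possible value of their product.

pq = p(270 − p) is maximized when p is as near 270/2 as the bounds allow.
Taking p = 135 and q = 135 (both in [13, 153]) gives pq = 18225.

18225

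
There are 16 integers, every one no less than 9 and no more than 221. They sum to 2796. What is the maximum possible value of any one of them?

Maximizing one value means minimizing the remaining 15.
The other 15 contribute at least 15 × 9 = 135, leaving at most 2796 − 135 = 2661.
But each integer is capped at 221, so the maximum is 221.
Achievable: one at 221 and the other 15 totalling 2575, which fits since 15 × 9 ≤ 2575 ≤ 15 × 221.

221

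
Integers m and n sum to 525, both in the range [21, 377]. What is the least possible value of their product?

55796

Since m + n is fixed, pushing one of them to its bound minimizes the product.
The extreme feasible split is m = 148, n = 377, giving mn = 55796.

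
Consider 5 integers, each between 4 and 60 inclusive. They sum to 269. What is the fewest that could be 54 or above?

1

If only k of them are at least 54, the other 5 − k are at most 53, so the total is at most k·60 + (5 − k)·53.
This must reach 269, so k·60 + (5 − k)·53 ≥ 269, giving k ≥ 1.
Exactly 1 works: 1 value at 60 and 4 at 53 total 272; lower one of the high values by 3 (still ≥ 54) to hit 269.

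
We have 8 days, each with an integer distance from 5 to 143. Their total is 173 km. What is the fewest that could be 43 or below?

5

Each value above 43 is at least 44, contributing at least 44 − 5 = 39 above the floor 5.
The sum exceeds the floor total 40 by 133, so at most ⌊133/39⌋ = 3 exceed 43, and at least 5 are ≤ 43.
Exactly 5 works: 5 values at 5 and 3 at 44 total 157; raise one of the low values by 16 (still ≤ 43) to hit 173.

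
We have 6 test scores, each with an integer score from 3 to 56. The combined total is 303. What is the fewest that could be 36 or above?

If only k of them are at least 36, the other 6 − k are at most 35, so the total is at most k·56 + (6 − k)·35.
This must reach 303, so k·56 + (6 − k)·35 ≥ 303, giving k ≥ 5.
Exactly 5 works: 5 values at 56 and 1 at 35 total 315; lower one of the high values by 12 (still ≥ 36) to hit 303.

5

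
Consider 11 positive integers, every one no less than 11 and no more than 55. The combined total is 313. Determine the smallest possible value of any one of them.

Minimizing one value means maximizing the remaining 10.
The other 10 can take up 10 × 55 = 550 ≥ 313 − 11, so one integer can sit at its floor of 11.
Achievable: one at 11 and the other 10 totalling 302, which fits since 10 × 11 ≤ 302 ≤ 10 × 55.

11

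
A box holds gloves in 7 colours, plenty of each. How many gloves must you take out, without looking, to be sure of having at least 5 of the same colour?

You could draw 4 of every colour without reaching 5 of any — 28 in all.
One more forces 5 of some colour, so 28 + 1 = 29.

29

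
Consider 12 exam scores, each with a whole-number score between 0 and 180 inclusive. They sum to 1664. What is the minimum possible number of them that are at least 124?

4

Each value short of 124 is at most 123, costing at least 180 − 123 = 57 against the maximum total of 2160.
We can afford to lose at most 2160 − 1664 = 496, so at most ⌊496/57⌋ = 8 fall short, and at least 4 are ≥ 124.
Exactly 4 works: 4 values at 180 and 8 at 123 total 1704; lower one of the high values by 40 (still ≥ 124) to hit 1664.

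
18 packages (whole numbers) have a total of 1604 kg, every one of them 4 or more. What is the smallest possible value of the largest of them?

The average is 1604/18 > 89, so not all 18 can be 89 or less; the largest is ≥ 90.
Achievable: 2 of them at 90 and 16 at 89 total 1604.

90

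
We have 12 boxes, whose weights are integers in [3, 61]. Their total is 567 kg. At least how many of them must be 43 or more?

4

Each value short of 43 is at most 42, costing at least 61 − 42 = 19 against the maximum total of 732.
We can afford to lose at most 732 − 567 = 165, so at most ⌊165/19⌋ = 8 fall short, and at least 4 are ≥ 43.
Exactly 4 works: 4 values at 61 and 8 at 42 total 580; lower one of the high values by 13 (still ≥ 43) to hit 567.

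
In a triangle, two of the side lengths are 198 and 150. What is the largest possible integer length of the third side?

The third side must be less than 198 + 150 = 348.
The largest integer below 348 is 347.

347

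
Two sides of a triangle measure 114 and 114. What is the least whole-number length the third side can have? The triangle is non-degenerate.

The third side must exceed |114 − 114| = 0.
The smallest integer above 0 is 1.

1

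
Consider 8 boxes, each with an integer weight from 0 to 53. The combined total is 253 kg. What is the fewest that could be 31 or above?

Each value short of 31 is at most 30, costing at least 53 − 30 = 23 against the maximum total of 424.
We can afford to lose at most 424 − 253 = 171, so at most ⌊171/23⌋ = 7 fall short, and at least 1 are ≥ 31.
Exactly 1 works: 1 value at 53 and 7 at 30 total 263; lower one of the high values by 10 (still ≥ 31) to hit 253.

1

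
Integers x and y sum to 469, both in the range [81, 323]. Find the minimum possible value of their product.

For a fixed sum, xy is smallest when x and y are as far apart as possible.
At the endpoint x = 146, y = 469 − 146 = 323, so xy = 146 × 323 = 47158.

47158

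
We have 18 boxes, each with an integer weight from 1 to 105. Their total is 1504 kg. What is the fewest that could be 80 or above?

4

Suppose at most 18 − j of them reach 80; then j values are ≤ 79 and the rest ≤ 105.
The total is then ≤ 79·j + 105·(18 − j) = 1890 − 26j. For this to be ≥ 1504 we need j ≤ 14, so at least 18 − 14 = 4 must reach 80.
Exactly 4 works: 4 values at 105 and 14 at 79 total 1526; lower one of the high values by 22 (still ≥ 80) to hit 1504.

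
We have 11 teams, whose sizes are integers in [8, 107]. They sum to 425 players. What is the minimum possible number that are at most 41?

If only k of them are at most 41, the other 11 − k are at least 42, so the total is at least (11 − k)·42 + k·8.
This is ≤ 425, so (11 − k)·42 + 8k ≤ 425, which gives k ≥ 2.
Exactly 2 works: 2 values at 8 and 9 at 42 total 394; raise one of the low values by 31 (still ≤ 41) to hit 425.

2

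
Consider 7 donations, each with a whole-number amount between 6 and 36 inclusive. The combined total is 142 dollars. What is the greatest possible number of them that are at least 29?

If k of the values are ≥ 29, the total is ≥ 29k + 6(7 − k).
Setting 29k + 6(7 − k) ≤ 142 gives 23k ≤ 100, so k ≤ 4.
k = 4 is achieved by 4 values at 29 and 3 at 6, total 134; add 8 to one value (staying below 29) to reach 142.

4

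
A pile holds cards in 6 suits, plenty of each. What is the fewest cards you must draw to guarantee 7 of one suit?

You could draw 6 of every suit without reaching 7 of any — 36 in all.
One more forces 7 of some suit, so 36 + 1 = 37.

37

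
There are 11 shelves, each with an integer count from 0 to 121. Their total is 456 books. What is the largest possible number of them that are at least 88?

5

Suppose k of them are at least 88. Those contribute at least 88 each and the other 11 − k at least 0 each.
So the total is at least 88k + 0(11 − k) = 0 + 88k. This must be ≤ 456, giving k ≤ 5.
k = 5 is achieved by 5 values at 88 and 6 at 0, total 440; add 16 to one value (staying below 88) to reach 456.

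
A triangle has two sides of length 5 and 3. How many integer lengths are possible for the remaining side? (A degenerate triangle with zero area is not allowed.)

The triangle inequality gives |5 − 3| < c < 5 + 3, i.e. 2 < c < 8.
So c can be any integer from 3 to 7: 5 values.

5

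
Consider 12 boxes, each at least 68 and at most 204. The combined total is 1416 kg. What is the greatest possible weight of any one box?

204

Maximizing one value means minimizing the remaining 11.
The other 11 contribute at least 11 × 68 = 748, leaving at most 1416 − 748 = 668.
But each box is capped at 204, so the maximum is 204.
Achievable: one at 204 and the other 11 totalling 1212, which fits since 11 × 68 ≤ 1212 ≤ 11 × 204.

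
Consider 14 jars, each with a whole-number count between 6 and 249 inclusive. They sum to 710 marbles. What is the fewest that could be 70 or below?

5

Let j be the number exceeding 70. Then the total is ≥ 71·j + 6·(14 − j) = 84 + 65j.
So 65j ≤ 626 and j ≤ 9; hence at least 14 − 9 = 5 are ≤ 70.
Exactly 5 works: 5 values at 6 and 9 at 71 total 669; raise one of the low values by 41 (still ≤ 70) to hit 710.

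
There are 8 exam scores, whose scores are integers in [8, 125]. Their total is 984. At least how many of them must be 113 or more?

If only k of them are at least 113, the other 8 − k are at most 112, so the total is at most k·125 + (8 − k)·112.
This must reach 984, so k·125 + (8 − k)·112 ≥ 984, giving k ≥ 7.
Exactly 7 works: 7 values at 125 and 1 at 112 total 987; lower one of the high values by 3 (still ≥ 113) to hit 984.

7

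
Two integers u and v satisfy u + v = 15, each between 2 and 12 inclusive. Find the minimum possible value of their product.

36

Since u + v is fixed, pushing one of them to its bound minimizes the product.
The extreme feasible split is u = 3, v = 12, giving uv = 36.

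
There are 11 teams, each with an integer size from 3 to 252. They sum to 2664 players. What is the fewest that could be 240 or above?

3

Suppose at most 11 − j of them reach 240; then j values are ≤ 239 and the rest ≤ 252.
The total is then ≤ 239·j + 252·(11 − j) = 2772 − 13j. For this to be ≥ 2664 we need j ≤ 8, so at least 11 − 8 = 3 must reach 240.
Exactly 3 works: 3 values at 252 and 8 at 239 total 2668; lower one of the high values by 4 (still ≥ 240) to hit 2664.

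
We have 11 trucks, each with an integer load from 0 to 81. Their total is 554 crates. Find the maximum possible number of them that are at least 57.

9

With k values at 57 or above and the rest at least 0, the sum is at least 0 + 57k.
Since the sum is 554, we need 57k ≤ 554, i.e. k ≤ 9.
k = 9 is achieved by 9 values at 57 and 2 at 0, total 513; add 41 to one value (staying below 57) to reach 554.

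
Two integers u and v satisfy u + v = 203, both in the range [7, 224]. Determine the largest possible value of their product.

10302

uv = u(203 − u) is maximized when u is as near 203/2 as the bounds allow.
Taking u = 101 and v = 102 (both in [7, 224]) gives uv = 10302.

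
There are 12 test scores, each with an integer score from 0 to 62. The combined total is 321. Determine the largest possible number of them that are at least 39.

If k of the values are ≥ 39, the total is ≥ 39k + 0(12 − k).
Setting 39k + 0(12 − k) ≤ 321 gives 39k ≤ 321, so k ≤ 8.
k = 8 is achieved by 8 values at 39 and 4 at 0, total 312; add 9 to one value (staying below 39) to reach 321.

8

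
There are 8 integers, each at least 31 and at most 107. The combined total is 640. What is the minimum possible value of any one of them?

31

Minimizing one value means maximizing the remaining 7.
The other 7 can take up 7 × 107 = 749 ≥ 640 − 31, so one integer can sit at its floor of 31.
Achievable: one at 31 and the other 7 totalling 609, which fits since 7 × 31 ≤ 609 ≤ 7 × 107.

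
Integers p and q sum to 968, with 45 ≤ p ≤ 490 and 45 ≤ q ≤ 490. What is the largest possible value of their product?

234256

For a fixed sum, the product pq is largest when p and q are as close as possible.
Taking p = 484 and q = 484 (both in [45, 490]) gives pq = 234256.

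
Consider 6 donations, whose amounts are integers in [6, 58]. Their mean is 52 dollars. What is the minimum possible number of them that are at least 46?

4

The total is 6 × 52 = 312.
Suppose at most 6 − j of them reach 46; then j values are ≤ 45 and the rest ≤ 58.
The total is then ≤ 45·j + 58·(6 − j) = 348 − 13j. For this to be ≥ 312 we need j ≤ 2, so at least 6 − 2 = 4 must reach 46.
Exactly 4 works: 4 values at 58 and 2 at 45 total 322; lower one of the high values by 10 (still ≥ 46) to hit 312.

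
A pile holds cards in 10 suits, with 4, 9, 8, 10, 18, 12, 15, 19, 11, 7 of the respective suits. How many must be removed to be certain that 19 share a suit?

113

In the worst case you take as many as possible of each suit without reaching 19: 4 + 9 + 8 + 10 + 18 + 12 + 15 + 18 + 11 + 7 = 112.
The next one must give 19 of some suit, so 112 + 1 = 113.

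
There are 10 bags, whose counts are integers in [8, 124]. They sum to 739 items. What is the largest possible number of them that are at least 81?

9

If k of the values are ≥ 81, the total is ≥ 81k + 8(10 − k).
Setting 81k + 8(10 − k) ≤ 739 gives 73k ≤ 659, so k ≤ 9.
k = 9 is achieved by 9 values at 81 and 1 at 8, total 737; add 2 to one value (staying below 81) to reach 739.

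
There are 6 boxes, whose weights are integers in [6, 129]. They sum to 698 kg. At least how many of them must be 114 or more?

2

If only k of them are at least 114, the other 6 − k are at most 113, so the total is at most k·129 + (6 − k)·113.
This must reach 698, so k·129 + (6 − k)·113 ≥ 698, giving k ≥ 2.
Exactly 2 works: 2 values at 129 and 4 at 113 total 710; lower one of the high values by 12 (still ≥ 114) to hit 698.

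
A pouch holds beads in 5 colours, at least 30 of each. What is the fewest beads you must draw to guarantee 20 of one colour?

In the worst case you draw 19 of each of the 5 colours: 5 × 19 = 95.
One more forces 20 of some colour, so 95 + 1 = 96.

96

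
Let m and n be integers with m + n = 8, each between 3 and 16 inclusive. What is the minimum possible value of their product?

Since m + n is fixed, pushing one of them to its bound minimizes the product.
The extreme feasible split is m = 3, n = 5, giving mn = 15.

15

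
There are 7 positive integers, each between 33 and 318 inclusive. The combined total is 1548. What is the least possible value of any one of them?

33

Minimizing one value means maximizing the remaining 6.
The other 6 can take up 6 × 318 = 1908 ≥ 1548 − 33, so one integer can sit at its floor of 33.
Achievable: one at 33 and the other 6 totalling 1515, which fits since 6 × 33 ≤ 1515 ≤ 6 × 318.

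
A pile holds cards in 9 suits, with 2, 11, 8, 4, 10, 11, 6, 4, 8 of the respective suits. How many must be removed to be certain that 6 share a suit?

41

In the worst case you take as many as possible of each suit without reaching 6: 2 + 5 + 5 + 4 + 5 + 5 + 5 + 4 + 5 = 40.
The next one must give 6 of some suit, so 40 + 1 = 41.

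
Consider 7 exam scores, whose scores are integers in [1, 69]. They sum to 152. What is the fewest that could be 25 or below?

2

Let j be the number exceeding 25. Then the total is ≥ 26·j + 1·(7 − j) = 7 + 25j.
So 25j ≤ 145 and j ≤ 5; hence at least 7 − 5 = 2 are ≤ 25.
Exactly 2 works: 2 values at 1 and 5 at 26 total 132; raise one of the low values by 20 (still ≤ 25) to hit 152.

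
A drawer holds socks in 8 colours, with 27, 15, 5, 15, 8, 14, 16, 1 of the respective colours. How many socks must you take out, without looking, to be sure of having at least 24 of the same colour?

In the worst case you take as many as possible of each colour without reaching 24: 23 + 15 + 5 + 15 + 8 + 14 + 16 + 1 = 97.
The next one must give 24 of some colour, so 97 + 1 = 98.

98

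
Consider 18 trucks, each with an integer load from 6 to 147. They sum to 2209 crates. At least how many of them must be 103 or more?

9

Suppose at most 18 − j of them reach 103; then j values are ≤ 102 and the rest ≤ 147.
The total is then ≤ 102·j + 147·(18 − j) = 2646 − 45j. For this to be ≥ 2209 we need j ≤ 9, so at least 18 − 9 = 9 must reach 103.
Exactly 9 works: 9 values at 147 and 9 at 102 total 2241; lower one of the high values by 32 (still ≥ 103) to hit 2209.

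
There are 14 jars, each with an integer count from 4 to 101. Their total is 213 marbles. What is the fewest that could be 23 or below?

Each value above 23 is at least 24, contributing at least 24 − 4 = 20 above the floor 4.
The sum exceeds the floor total 56 by 157, so at most ⌊157/20⌋ = 7 exceed 23, and at least 7 are ≤ 23.
Exactly 7 works: 7 values at 4 and 7 at 24 total 196; raise one of the low values by 17 (still ≤ 23) to hit 213.

7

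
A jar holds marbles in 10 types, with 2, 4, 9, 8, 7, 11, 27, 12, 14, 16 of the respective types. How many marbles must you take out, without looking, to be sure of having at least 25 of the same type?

In the worst case you take as many as possible of each type without reaching 25: 2 + 4 + 9 + 8 + 7 + 11 + 24 + 12 + 14 + 16 = 107.
The next one must give 25 of some type, so 107 + 1 = 108.

108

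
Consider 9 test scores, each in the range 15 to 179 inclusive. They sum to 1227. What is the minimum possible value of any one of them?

Minimizing one value means maximizing the remaining 8.
The other 8 can take up 8 × 179 = 1432 ≥ 1227 − 15, so one score can sit at its floor of 15.
Achievable: one at 15 and the other 8 totalling 1212, which fits since 8 × 15 ≤ 1212 ≤ 8 × 179.

15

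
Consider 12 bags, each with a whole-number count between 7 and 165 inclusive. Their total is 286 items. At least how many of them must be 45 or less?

If only k of them are at most 45, the other 12 − k are at least 46, so the total is at least (12 − k)·46 + k·7.
This is ≤ 286, so (12 − k)·46 + 7k ≤ 286, which gives k ≥ 7.
Exactly 7 works: 7 values at 7 and 5 at 46 total 279; raise one of the low values by 7 (still ≤ 45) to hit 286.

7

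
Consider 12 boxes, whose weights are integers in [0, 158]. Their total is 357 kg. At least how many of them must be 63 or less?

7

Each value above 63 is at least 64, contributing at least 64 − 0 = 64 above the floor 0.
The sum exceeds the floor total 0 by 357, so at most ⌊357/64⌋ = 5 exceed 63, and at least 7 are ≤ 63.
Exactly 7 works: 7 values at 0 and 5 at 64 total 320; raise one of the low values by 37 (still ≤ 63) to hit 357.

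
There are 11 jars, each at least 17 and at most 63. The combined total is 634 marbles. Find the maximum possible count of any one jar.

To make one jar as large as possible, make the other 10 as small as possible.
The other 10 contribute at least 10 × 17 = 170, leaving at most 634 − 170 = 464.
But each jar is capped at 63, so the maximum is 63.
Achievable: one at 63 and the other 10 totalling 571, which fits since 10 × 17 ≤ 571 ≤ 10 × 63.

63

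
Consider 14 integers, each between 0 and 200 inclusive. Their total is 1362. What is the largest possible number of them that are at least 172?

7

If k of the values are ≥ 172, the total is ≥ 172k + 0(14 − k).
Setting 172k + 0(14 − k) ≤ 1362 gives 172k ≤ 1362, so k ≤ 7.
k = 7 is achieved by 7 values at 172 and 7 at 0, total 1204; add 158 to one value (staying below 172) to reach 1362.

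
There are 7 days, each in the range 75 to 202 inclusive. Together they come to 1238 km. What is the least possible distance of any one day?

75

Minimizing one value means maximizing the remaining 6.
The other 6 can take up 6 × 202 = 1212 ≥ 1238 − 75, so one day can sit at its floor of 75.
Achievable: one at 75 and the other 6 totalling 1163, which fits since 6 × 75 ≤ 1163 ≤ 6 × 202.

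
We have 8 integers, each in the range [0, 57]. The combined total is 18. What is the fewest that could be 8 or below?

Each value above 8 is at least 9, contributing at least 9 − 0 = 9 above the floor 0.
The sum exceeds the floor total 0 by 18, so at most ⌊18/9⌋ = 2 exceed 8, and at least 6 are ≤ 8.
Exactly 6 works: 6 values at 0 and 2 at 9 total 18.

6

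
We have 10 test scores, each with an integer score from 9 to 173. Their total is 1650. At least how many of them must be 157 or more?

6

Each value short of 157 is at most 156, costing at least 173 − 156 = 17 against the maximum total of 1730.
We can afford to lose at most 1730 − 1650 = 80, so at most ⌊80/17⌋ = 4 fall short, and at least 6 are ≥ 157.
Exactly 6 works: 6 values at 173 and 4 at 156 total 1662; lower one of the high values by 12 (still ≥ 157) to hit 1650.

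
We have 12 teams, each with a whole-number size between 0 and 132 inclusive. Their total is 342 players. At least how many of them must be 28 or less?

If only k of them are at most 28, the other 12 − k are at least 29, so the total is at least (12 − k)·29 + k·0.
This is ≤ 342, so (12 − k)·29 + 0k ≤ 342, which gives k ≥ 1.
Exactly 1 works: 1 value at 0 and 11 at 29 total 319; raise one of the low values by 23 (still ≤ 28) to hit 342.

1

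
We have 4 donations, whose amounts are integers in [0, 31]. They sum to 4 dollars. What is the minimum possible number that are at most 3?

Each value above 3 is at least 4, contributing at least 4 − 0 = 4 above the floor 0.
The sum exceeds the floor total 0 by 4, so at most ⌊4/4⌋ = 1 exceed 3, and at least 3 are ≤ 3.
Exactly 3 works: 3 values at 0 and 1 at 4 total 4.

3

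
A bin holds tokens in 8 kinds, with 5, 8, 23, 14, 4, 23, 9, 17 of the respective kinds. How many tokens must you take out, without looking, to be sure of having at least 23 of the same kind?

102

In the worst case you take as many as possible of each kind without reaching 23: 5 + 8 + 22 + 14 + 4 + 22 + 9 + 17 = 101.
The next one must give 23 of some kind, so 101 + 1 = 102.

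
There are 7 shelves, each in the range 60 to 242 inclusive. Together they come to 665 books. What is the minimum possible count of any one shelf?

Minimizing one value means maximizing the remaining 6.
The other 6 can take up 6 × 242 = 1452 ≥ 665 − 60, so one shelf can sit at its floor of 60.
Achievable: one at 60 and the other 6 totalling 605, which fits since 6 × 60 ≤ 605 ≤ 6 × 242.

60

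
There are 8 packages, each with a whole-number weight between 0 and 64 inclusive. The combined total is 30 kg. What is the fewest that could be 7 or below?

If only k of them are at most 7, the other 8 − k are at least 8, so the total is at least (8 − k)·8 + k·0.
This is ≤ 30, so (8 − k)·8 + 0k ≤ 30, which gives k ≥ 5.
Exactly 5 works: 5 values at 0 and 3 at 8 total 24; raise one of the low values by 6 (still ≤ 7) to hit 30.

5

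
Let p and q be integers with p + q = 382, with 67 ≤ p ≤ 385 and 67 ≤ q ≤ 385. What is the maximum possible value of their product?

36481

pq = p(382 − p) is maximized when p is as near 382/2 as the bounds allow.
Taking p = 191 and q = 191 (both in [67, 385]) gives pq = 36481.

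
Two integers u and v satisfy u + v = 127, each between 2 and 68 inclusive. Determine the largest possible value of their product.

uv = u(127 − u) is maximized when u is as near 127/2 as the bounds allow.
Taking u = 63 and v = 64 (both in [2, 68]) gives uv = 4032.

4032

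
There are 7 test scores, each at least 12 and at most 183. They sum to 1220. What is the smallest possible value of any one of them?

Minimizing one value means maximizing the remaining 6.
The other 6 contribute at most 6 × 183 = 1098, leaving at least 1220 − 1098 = 122.
Since 122 ≥ 12, this is achievable: one at 122 and 6 at 183.

122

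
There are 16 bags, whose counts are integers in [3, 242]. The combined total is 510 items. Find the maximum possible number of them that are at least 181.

With k values at 181 or above and the rest at least 3, the sum is at least 48 + 178k.
Since the sum is 510, we need 178k ≤ 462, i.e. k ≤ 2.
k = 2 is achieved by 2 values at 181 and 14 at 3, total 404; add 106 to one value (staying below 181) to reach 510.

2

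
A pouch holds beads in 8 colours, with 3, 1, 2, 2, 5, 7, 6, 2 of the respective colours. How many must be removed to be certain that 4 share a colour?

In the worst case you take as many as possible of each colour without reaching 4: 3 + 1 + 2 + 2 + 3 + 3 + 3 + 2 = 19.
The next one must give 4 of some colour, so 19 + 1 = 20.

20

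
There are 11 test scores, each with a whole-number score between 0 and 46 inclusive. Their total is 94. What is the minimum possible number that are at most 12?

If only k of them are at most 12, the other 11 − k are at least 13, so the total is at least (11 − k)·13 + k·0.
This is ≤ 94, so (11 − k)·13 + 0k ≤ 94, which gives k ≥ 4.
Exactly 4 works: 4 values at 0 and 7 at 13 total 91; raise one of the low values by 3 (still ≤ 12) to hit 94.

4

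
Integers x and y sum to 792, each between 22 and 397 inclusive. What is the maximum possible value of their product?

xy = x(792 − x) is maximized when x is as near 792/2 as the bounds allow.
Taking x = 396 and y = 396 (both in [22, 397]) gives xy = 156816.

156816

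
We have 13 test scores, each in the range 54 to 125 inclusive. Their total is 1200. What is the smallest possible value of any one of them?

54

Minimizing one value means maximizing the remaining 12.
The other 12 can take up 12 × 125 = 1500 ≥ 1200 − 54, so one score can sit at its floor of 54.
Achievable: one at 54 and the other 12 totalling 1146, which fits since 12 × 54 ≤ 1146 ≤ 12 × 125.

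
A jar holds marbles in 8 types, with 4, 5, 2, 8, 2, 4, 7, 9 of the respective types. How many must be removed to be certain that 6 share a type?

In the worst case you take as many as possible of each type without reaching 6: 4 + 5 + 2 + 5 + 2 + 4 + 5 + 5 = 32.
The next one must give 6 of some type, so 32 + 1 = 33.

33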